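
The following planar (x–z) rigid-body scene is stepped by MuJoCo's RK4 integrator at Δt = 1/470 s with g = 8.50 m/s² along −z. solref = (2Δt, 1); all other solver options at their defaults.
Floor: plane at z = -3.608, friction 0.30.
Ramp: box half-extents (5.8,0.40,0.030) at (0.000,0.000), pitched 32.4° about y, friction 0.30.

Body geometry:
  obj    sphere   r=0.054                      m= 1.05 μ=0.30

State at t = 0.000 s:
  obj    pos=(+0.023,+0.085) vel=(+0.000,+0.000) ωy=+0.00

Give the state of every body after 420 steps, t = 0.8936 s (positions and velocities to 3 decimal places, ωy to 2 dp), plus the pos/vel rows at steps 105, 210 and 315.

State at t = 0.8936 s:
  obj    pos=(+1.120,-0.611) vel=(+2.455,-1.558) ωy=+53.83

Key-timestep trajectory:
   step    t(s)  obj.x    obj.z    obj.vx   obj.vz 
    105  0.2234   +0.092  +0.041  +0.614  -0.389
    210  0.4468   +0.297  -0.089  +1.227  -0.779
    315  0.6702   +0.640  -0.307  +1.841  -1.168


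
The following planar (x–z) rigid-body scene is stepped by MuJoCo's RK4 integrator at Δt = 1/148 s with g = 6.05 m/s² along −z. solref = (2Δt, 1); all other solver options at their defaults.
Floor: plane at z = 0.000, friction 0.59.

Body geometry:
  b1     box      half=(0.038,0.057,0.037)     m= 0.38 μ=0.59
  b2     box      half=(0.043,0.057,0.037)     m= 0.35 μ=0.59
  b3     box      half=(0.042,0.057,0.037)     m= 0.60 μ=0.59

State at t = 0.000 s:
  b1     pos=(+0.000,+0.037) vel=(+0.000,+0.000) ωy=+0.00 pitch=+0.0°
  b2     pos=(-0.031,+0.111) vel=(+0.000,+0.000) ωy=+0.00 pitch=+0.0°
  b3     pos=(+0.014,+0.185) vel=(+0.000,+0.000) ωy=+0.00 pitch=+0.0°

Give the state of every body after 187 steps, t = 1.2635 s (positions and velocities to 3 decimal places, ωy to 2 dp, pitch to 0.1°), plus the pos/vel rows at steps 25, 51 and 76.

State at t = 1.2635 s:
  b1     pos=(+0.000,+0.037) vel=(+0.000,+0.000) ωy=+0.00 pitch=+0.0°
  b2     pos=(-0.031,+0.111) vel=(+0.000,+0.000) ωy=+0.00 pitch=+0.0°
  b3     pos=(+0.115,+0.037) vel=(+0.000,+0.000) ωy=+0.00 pitch=+180.0°

Key-timestep trajectory:
   step    t(s)  b1.x    b1.z    b1.vx   b1.vz   b2.x    b2.z    b2.vx   b2.vz   b3.x    b3.z    b3.vx   b3.vz 
     25  0.1689   +0.000  +0.037  +0.000  +0.000   -0.031  +0.111  -0.001  +0.000   +0.017  +0.185  +0.048  -0.007
     51  0.3446   +0.000  +0.037  +0.000  +0.000   -0.031  +0.111  -0.001  +0.000   +0.038  +0.174  +0.197  -0.190
     76  0.5135   +0.000  +0.037  +0.000  +0.000   -0.031  +0.111  +0.000  +0.000   +0.085  +0.092  +0.474  -0.540


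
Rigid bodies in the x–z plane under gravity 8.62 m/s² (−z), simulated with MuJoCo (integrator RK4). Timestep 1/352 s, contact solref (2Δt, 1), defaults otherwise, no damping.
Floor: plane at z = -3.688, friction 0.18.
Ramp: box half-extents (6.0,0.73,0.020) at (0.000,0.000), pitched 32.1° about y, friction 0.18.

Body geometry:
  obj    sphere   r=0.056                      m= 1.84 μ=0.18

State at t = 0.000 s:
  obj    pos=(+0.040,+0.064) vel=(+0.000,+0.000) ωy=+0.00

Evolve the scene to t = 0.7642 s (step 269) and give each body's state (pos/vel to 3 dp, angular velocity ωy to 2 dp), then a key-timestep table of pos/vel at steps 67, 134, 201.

State at t = 0.7642 s:
  obj    pos=(+0.852,-0.445) vel=(+2.120,-1.328) ωy=+44.57

Key-timestep trajectory:
   step    t(s)  obj.x    obj.z    obj.vx   obj.vz 
     67  0.1903   +0.091  +0.032  +0.532  -0.334
    134  0.3807   +0.243  -0.063  +1.060  -0.661
    201  0.5710   +0.494  -0.220  +1.585  -0.996


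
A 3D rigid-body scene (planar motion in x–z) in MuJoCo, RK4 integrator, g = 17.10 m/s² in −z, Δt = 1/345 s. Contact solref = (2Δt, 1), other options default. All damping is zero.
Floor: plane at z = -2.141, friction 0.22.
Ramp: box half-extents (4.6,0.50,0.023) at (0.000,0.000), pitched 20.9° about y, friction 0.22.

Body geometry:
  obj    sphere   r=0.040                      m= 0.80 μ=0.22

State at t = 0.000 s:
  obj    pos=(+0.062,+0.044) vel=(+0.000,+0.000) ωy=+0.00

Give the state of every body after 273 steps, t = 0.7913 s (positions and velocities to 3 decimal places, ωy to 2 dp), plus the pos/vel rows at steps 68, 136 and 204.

State at t = 0.7913 s:
  obj    pos=(+1.336,-0.443) vel=(+3.221,-1.230) ωy=+86.19

Key-timestep trajectory:
   step    t(s)  obj.x    obj.z    obj.vx   obj.vz 
     68  0.1971   +0.141  +0.014  +0.802  -0.306
    136  0.3942   +0.378  -0.077  +1.605  -0.613
    204  0.5913   +0.774  -0.228  +2.407  -0.919


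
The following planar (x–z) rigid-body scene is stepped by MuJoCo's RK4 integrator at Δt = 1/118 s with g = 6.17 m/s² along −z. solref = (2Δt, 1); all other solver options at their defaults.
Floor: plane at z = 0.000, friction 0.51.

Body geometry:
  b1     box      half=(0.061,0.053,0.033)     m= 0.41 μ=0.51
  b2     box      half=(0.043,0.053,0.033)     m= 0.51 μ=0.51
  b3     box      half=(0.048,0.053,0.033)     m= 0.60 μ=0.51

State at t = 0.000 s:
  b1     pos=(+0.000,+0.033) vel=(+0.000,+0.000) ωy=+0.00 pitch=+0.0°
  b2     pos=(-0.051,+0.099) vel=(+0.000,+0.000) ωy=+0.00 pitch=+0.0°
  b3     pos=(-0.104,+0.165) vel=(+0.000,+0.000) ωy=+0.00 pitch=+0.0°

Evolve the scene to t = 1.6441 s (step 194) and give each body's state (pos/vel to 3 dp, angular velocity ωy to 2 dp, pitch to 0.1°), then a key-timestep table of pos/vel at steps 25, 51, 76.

State at t = 1.6441 s:
  b1     pos=(+0.000,+0.033) vel=(+0.000,+0.000) ωy=+0.00 pitch=+0.0°
  b2     pos=(-0.104,+0.043) vel=(+0.000,+0.000) ωy=+0.00 pitch=-90.0°
  b3     pos=(-0.292,+0.033) vel=(+0.000,+0.000) ωy=+0.00 pitch=+180.0°

Key-timestep trajectory:
   step    t(s)  b1.x    b1.z    b1.vx   b1.vz   b2.x    b2.z    b2.vx   b2.vz   b3.x    b3.z    b3.vx   b3.vz 
     25  0.2119   +0.000  +0.033  +0.001  +0.000   -0.064  +0.100  -0.151  -0.008   -0.139  +0.140  -0.338  -0.343
     51  0.4322   +0.000  +0.033  +0.000  +0.000   -0.106  +0.040  +0.046  +0.085   -0.222  +0.053  -0.232  +0.157
     76  0.6441   +0.000  +0.033  +0.000  +0.000   -0.104  +0.043  +0.000  +0.000   -0.267  +0.052  -0.272  -0.130


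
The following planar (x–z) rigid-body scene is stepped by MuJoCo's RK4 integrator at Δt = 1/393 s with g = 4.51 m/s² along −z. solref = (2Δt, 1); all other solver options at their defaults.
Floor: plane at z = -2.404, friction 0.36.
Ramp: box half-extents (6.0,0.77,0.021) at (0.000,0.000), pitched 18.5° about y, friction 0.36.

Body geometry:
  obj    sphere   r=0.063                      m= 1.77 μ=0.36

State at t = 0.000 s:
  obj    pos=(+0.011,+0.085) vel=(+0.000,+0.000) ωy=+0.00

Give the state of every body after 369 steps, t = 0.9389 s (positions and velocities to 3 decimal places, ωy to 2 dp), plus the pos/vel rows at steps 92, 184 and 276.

State at t = 0.9389 s:
  obj    pos=(+0.438,-0.058) vel=(+0.910,-0.305) ωy=+15.23

Key-timestep trajectory:
   step    t(s)  obj.x    obj.z    obj.vx   obj.vz 
     92  0.2341   +0.038  +0.076  +0.227  -0.076
    184  0.4682   +0.117  +0.049  +0.454  -0.152
    276  0.7023   +0.250  +0.005  +0.681  -0.228


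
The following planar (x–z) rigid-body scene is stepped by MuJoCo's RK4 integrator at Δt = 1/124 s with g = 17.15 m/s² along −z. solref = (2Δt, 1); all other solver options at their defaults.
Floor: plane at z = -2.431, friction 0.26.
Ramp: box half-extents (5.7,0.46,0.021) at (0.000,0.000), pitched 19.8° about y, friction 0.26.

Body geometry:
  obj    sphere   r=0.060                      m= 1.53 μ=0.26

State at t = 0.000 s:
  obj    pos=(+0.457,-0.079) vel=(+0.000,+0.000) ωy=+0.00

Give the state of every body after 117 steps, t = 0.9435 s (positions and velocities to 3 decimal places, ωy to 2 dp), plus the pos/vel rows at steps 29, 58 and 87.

State at t = 0.9435 s:
  obj    pos=(+2.195,-0.704) vel=(+3.684,-1.326) ωy=+65.24

Key-timestep trajectory:
   step    t(s)  obj.x    obj.z    obj.vx   obj.vz 
     29  0.2339   +0.564  -0.117  +0.913  -0.329
     58  0.4677   +0.884  -0.232  +1.826  -0.657
     87  0.7016   +1.418  -0.425  +2.739  -0.986


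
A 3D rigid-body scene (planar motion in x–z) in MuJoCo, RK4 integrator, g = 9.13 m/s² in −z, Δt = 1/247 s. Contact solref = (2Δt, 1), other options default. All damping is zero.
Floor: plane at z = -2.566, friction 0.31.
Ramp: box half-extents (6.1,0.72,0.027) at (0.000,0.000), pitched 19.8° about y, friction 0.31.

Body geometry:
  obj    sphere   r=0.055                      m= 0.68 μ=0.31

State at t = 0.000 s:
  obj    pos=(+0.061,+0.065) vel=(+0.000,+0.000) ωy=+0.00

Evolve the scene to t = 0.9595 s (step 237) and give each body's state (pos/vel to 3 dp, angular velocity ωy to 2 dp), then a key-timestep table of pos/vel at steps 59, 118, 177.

State at t = 0.9595 s:
  obj    pos=(+1.018,-0.279) vel=(+1.994,-0.718) ωy=+38.53

Key-timestep trajectory:
   step    t(s)  obj.x    obj.z    obj.vx   obj.vz 
     59  0.2389   +0.120  +0.044  +0.497  -0.179
    118  0.4777   +0.298  -0.020  +0.993  -0.358
    177  0.7166   +0.595  -0.127  +1.489  -0.536


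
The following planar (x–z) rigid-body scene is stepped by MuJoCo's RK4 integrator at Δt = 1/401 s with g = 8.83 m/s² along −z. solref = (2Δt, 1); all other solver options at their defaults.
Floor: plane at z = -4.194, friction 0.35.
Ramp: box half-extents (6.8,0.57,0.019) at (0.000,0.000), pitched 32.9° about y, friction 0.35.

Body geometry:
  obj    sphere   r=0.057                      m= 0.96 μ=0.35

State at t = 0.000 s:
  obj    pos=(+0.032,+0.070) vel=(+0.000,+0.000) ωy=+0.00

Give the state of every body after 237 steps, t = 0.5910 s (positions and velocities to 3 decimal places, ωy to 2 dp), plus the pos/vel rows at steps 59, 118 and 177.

State at t = 0.5910 s:
  obj    pos=(+0.534,-0.255) vel=(+1.700,-1.100) ωy=+35.52

Key-timestep trajectory:
   step    t(s)  obj.x    obj.z    obj.vx   obj.vz 
     59  0.1471   +0.063  +0.050  +0.423  -0.274
    118  0.2943   +0.157  -0.011  +0.847  -0.548
    177  0.4414   +0.312  -0.111  +1.270  -0.821


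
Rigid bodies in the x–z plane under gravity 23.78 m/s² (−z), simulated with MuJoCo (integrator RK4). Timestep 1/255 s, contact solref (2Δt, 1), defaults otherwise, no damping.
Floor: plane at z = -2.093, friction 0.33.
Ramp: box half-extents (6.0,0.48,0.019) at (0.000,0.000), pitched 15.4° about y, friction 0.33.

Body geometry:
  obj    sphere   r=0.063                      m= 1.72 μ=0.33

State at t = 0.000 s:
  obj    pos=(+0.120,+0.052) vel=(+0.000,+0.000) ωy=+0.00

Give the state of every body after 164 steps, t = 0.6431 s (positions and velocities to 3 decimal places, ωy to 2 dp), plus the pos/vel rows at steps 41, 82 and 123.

State at t = 0.6431 s:
  obj    pos=(+1.019,-0.196) vel=(+2.797,-0.770) ωy=+46.04

Key-timestep trajectory:
   step    t(s)  obj.x    obj.z    obj.vx   obj.vz 
     41  0.1608   +0.176  +0.036  +0.699  -0.193
     82  0.3216   +0.345  -0.010  +1.399  -0.385
    123  0.4824   +0.626  -0.087  +2.098  -0.578


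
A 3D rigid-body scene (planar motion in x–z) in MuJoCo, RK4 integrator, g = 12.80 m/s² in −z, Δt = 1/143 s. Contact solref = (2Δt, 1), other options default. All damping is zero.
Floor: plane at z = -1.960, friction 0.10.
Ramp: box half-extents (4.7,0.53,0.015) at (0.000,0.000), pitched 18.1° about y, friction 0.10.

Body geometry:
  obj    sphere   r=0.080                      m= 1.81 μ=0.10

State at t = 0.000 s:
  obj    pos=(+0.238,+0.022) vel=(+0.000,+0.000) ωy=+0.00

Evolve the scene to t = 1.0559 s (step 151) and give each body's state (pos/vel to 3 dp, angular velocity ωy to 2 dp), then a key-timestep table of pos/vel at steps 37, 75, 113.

State at t = 1.0559 s:
  obj    pos=(+1.744,-0.470) vel=(+2.851,-0.932) ωy=+37.48

Key-timestep trajectory:
   step    t(s)  obj.x    obj.z    obj.vx   obj.vz 
     37  0.2587   +0.329  -0.007  +0.699  -0.228
     75  0.5245   +0.610  -0.099  +1.416  -0.463
    113  0.7902   +1.081  -0.253  +2.134  -0.697


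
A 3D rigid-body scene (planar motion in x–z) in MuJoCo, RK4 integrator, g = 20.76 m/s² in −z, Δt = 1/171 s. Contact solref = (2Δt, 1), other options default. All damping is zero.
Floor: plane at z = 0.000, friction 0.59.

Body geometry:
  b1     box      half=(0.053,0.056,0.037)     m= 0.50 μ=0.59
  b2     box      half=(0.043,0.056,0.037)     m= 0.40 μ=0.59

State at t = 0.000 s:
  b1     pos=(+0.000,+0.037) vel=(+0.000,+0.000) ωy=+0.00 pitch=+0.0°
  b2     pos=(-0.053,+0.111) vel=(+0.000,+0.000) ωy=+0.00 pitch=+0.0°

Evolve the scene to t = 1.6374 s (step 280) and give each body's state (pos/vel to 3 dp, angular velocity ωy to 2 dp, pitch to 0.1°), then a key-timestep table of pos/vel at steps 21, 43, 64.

State at t = 1.6374 s:
  b1     pos=(+0.000,+0.037) vel=(+0.000,+0.000) ωy=+0.00 pitch=+0.0°
  b2     pos=(-0.100,+0.043) vel=(+0.000,+0.000) ωy=+0.00 pitch=-90.0°

Key-timestep trajectory:
   step    t(s)  b1.x    b1.z    b1.vx   b1.vz   b2.x    b2.z    b2.vx   b2.vz 
     21  0.1228   +0.000  +0.037  +0.000  +0.000   -0.054  +0.111  -0.013  +0.000
     43  0.2515   +0.000  +0.037  +0.000  +0.000   -0.060  +0.110  -0.122  -0.022
     64  0.3743   +0.000  +0.037  +0.000  +0.000   -0.096  +0.068  -0.395  -1.172


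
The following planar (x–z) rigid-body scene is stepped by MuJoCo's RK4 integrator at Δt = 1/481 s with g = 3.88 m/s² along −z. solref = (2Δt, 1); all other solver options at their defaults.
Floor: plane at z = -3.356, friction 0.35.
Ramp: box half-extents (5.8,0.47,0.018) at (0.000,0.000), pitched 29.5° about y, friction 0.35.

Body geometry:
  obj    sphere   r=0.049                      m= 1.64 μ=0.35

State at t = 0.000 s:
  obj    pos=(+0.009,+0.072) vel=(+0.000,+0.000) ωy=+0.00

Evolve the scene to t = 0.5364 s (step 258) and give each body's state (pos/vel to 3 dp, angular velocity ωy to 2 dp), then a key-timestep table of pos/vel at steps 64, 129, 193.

State at t = 0.5364 s:
  obj    pos=(+0.180,-0.025) vel=(+0.637,-0.360) ωy=+14.94

Key-timestep trajectory:
   step    t(s)  obj.x    obj.z    obj.vx   obj.vz 
     64  0.1331   +0.019  +0.066  +0.158  -0.089
    129  0.2682   +0.052  +0.048  +0.319  -0.180
    193  0.4012   +0.105  +0.018  +0.477  -0.270


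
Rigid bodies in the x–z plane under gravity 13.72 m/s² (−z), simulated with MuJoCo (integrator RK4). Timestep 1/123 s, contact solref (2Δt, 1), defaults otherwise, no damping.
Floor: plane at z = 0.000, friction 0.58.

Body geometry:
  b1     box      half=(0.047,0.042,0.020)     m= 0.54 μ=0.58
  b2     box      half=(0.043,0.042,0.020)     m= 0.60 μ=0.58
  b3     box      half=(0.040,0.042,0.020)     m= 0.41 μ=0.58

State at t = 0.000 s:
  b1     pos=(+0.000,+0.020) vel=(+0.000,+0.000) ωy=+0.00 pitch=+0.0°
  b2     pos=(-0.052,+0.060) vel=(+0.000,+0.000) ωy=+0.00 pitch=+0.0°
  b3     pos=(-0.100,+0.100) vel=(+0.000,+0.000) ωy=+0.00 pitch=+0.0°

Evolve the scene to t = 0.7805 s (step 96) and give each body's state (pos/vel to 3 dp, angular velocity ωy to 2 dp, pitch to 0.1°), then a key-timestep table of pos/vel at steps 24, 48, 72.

State at t = 0.7805 s:
  b1     pos=(+0.000,+0.020) vel=(+0.000,+0.000) ωy=+0.00 pitch=+0.0°
  b2     pos=(-0.091,+0.043) vel=(+0.000,+0.000) ωy=+0.00 pitch=-90.0°
  b3     pos=(-0.162,+0.040) vel=(+0.000,+0.000) ωy=+0.01 pitch=-90.0°

Key-timestep trajectory:
   step    t(s)  b1.x    b1.z    b1.vx   b1.vz   b2.x    b2.z    b2.vx   b2.vz   b3.x    b3.z    b3.vx   b3.vz 
     24  0.1951   +0.000  +0.020  +0.000  +0.000   -0.082  +0.046  -0.173  -0.018   -0.138  +0.044  -0.154  +0.056
     48  0.3902   +0.000  +0.020  +0.000  +0.000   -0.091  +0.043  -0.097  -0.028   -0.172  +0.044  -0.002  +0.003
     72  0.5854   +0.000  +0.020  +0.000  +0.000   -0.091  +0.043  +0.000  +0.000   -0.163  +0.040  -0.114  -0.001


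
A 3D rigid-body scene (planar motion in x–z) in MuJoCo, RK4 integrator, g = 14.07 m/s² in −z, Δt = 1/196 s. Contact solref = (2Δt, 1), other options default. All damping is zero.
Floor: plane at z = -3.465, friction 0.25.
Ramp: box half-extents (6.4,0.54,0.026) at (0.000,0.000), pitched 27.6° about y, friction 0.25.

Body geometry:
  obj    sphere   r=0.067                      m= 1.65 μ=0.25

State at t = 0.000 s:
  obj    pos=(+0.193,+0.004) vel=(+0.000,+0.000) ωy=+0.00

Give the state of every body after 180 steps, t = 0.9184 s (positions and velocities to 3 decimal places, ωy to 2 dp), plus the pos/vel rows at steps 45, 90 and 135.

State at t = 0.9184 s:
  obj    pos=(+1.933,-0.906) vel=(+3.790,-1.981) ωy=+63.81

Key-timestep trajectory:
   step    t(s)  obj.x    obj.z    obj.vx   obj.vz 
     45  0.2296   +0.302  -0.053  +0.948  -0.495
     90  0.4592   +0.628  -0.223  +1.895  -0.991
    135  0.6888   +1.172  -0.508  +2.842  -1.486


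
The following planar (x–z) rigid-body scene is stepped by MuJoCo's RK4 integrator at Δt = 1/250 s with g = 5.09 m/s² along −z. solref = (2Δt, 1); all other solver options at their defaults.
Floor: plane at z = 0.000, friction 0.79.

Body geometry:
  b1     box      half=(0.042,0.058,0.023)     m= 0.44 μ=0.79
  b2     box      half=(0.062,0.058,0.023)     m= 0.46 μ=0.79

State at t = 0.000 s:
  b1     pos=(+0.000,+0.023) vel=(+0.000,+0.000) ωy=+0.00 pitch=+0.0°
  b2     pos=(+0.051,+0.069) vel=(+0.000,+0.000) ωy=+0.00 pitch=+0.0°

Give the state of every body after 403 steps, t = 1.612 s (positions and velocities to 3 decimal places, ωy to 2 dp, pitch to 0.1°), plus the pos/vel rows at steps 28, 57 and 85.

State at t = 1.612 s:
  b1     pos=(+0.000,+0.023) vel=(+0.000,+0.000) ωy=+0.00 pitch=+0.0°
  b2     pos=(+0.064,+0.058) vel=(+0.000,+0.000) ωy=+0.00 pitch=+40.2°

Key-timestep trajectory:
   step    t(s)  b1.x    b1.z    b1.vx   b1.vz   b2.x    b2.z    b2.vx   b2.vz 
     28  0.1120   +0.000  +0.023  +0.000  +0.000   +0.054  +0.067  +0.060  -0.034
     57  0.2280   +0.000  +0.023  +0.000  +0.000   +0.064  +0.057  +0.097  -0.058
     85  0.3400   +0.000  +0.023  +0.000  +0.000   +0.066  +0.059  -0.067  -0.034


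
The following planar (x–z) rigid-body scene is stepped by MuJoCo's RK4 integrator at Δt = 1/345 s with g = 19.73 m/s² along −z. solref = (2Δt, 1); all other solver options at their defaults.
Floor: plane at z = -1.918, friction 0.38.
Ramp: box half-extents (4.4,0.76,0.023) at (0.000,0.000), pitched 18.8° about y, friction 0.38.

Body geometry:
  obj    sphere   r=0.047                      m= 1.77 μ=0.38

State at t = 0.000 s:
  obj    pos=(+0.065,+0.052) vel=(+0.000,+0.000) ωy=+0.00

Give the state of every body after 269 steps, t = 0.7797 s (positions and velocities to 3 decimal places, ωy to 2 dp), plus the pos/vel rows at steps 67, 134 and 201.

State at t = 0.7797 s:
  obj    pos=(+1.372,-0.393) vel=(+3.352,-1.141) ωy=+75.34

Key-timestep trajectory:
   step    t(s)  obj.x    obj.z    obj.vx   obj.vz 
     67  0.1942   +0.146  +0.024  +0.835  -0.284
    134  0.3884   +0.389  -0.059  +1.670  -0.569
    201  0.5826   +0.795  -0.197  +2.505  -0.853


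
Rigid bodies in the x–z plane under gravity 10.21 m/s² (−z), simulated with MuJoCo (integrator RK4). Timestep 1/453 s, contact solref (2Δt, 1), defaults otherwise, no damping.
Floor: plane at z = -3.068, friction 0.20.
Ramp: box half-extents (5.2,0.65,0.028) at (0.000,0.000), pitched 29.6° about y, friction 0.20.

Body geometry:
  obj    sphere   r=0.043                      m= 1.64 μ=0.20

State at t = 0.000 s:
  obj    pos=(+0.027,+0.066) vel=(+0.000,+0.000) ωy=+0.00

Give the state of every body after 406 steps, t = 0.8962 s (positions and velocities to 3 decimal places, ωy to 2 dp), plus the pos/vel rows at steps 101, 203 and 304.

State at t = 0.8962 s:
  obj    pos=(+1.285,-0.648) vel=(+2.807,-1.595) ωy=+75.07

Key-timestep trajectory:
   step    t(s)  obj.x    obj.z    obj.vx   obj.vz 
    101  0.2230   +0.105  +0.022  +0.698  -0.397
    203  0.4481   +0.342  -0.112  +1.404  -0.797
    304  0.6711   +0.733  -0.334  +2.102  -1.194


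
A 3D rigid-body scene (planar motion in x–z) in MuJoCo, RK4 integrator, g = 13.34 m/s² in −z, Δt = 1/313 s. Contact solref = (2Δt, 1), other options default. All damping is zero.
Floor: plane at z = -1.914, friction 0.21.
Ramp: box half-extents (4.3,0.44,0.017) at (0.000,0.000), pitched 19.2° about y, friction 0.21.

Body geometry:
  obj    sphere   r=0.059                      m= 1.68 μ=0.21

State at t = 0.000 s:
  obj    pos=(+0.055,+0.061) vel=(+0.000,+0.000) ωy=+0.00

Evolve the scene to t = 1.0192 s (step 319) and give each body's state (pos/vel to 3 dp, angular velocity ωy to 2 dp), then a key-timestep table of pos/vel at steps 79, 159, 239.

State at t = 1.0192 s:
  obj    pos=(+1.592,-0.474) vel=(+3.016,-1.050) ωy=+54.12

Key-timestep trajectory:
   step    t(s)  obj.x    obj.z    obj.vx   obj.vz 
     79  0.2524   +0.149  +0.028  +0.747  -0.260
    159  0.5080   +0.437  -0.072  +1.503  -0.524
    239  0.7636   +0.918  -0.239  +2.260  -0.787


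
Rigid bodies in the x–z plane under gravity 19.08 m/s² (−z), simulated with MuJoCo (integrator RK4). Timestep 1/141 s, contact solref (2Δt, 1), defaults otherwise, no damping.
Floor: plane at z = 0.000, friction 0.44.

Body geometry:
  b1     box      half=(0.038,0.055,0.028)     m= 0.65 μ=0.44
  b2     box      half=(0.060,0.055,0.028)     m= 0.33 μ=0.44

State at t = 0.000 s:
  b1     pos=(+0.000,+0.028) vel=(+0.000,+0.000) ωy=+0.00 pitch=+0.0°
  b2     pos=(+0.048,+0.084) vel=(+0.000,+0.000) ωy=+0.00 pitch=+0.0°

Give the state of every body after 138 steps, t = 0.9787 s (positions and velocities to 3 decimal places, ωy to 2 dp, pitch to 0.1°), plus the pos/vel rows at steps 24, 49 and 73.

State at t = 0.9787 s:
  b1     pos=(+0.000,+0.028) vel=(+0.000,+0.000) ωy=+0.00 pitch=+0.0°
  b2     pos=(+0.110,+0.060) vel=(+0.000,+0.000) ωy=+0.00 pitch=+90.0°

Key-timestep trajectory:
   step    t(s)  b1.x    b1.z    b1.vx   b1.vz   b2.x    b2.z    b2.vx   b2.vz 
     24  0.1702   +0.000  +0.028  +0.000  +0.000   +0.080  +0.065  +0.279  +0.070
     49  0.3475   +0.000  +0.028  +0.000  +0.000   +0.120  +0.064  -0.045  -0.011
     73  0.5177   +0.000  +0.028  +0.000  +0.000   +0.111  +0.060  +0.099  +0.033


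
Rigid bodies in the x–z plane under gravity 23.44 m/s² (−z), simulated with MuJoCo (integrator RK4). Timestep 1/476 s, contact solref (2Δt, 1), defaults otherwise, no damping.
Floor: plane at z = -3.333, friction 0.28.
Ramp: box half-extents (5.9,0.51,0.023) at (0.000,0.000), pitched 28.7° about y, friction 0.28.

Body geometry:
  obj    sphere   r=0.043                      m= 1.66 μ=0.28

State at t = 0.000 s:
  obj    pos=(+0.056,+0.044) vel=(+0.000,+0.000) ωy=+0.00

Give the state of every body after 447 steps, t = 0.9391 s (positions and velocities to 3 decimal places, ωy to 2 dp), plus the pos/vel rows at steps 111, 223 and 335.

State at t = 0.9391 s:
  obj    pos=(+3.166,-1.658) vel=(+6.623,-3.626) ωy=+175.58

Key-timestep trajectory:
   step    t(s)  obj.x    obj.z    obj.vx   obj.vz 
    111  0.2332   +0.248  -0.061  +1.645  -0.900
    223  0.4685   +0.830  -0.379  +3.304  -1.809
    335  0.7038   +1.803  -0.912  +4.964  -2.717


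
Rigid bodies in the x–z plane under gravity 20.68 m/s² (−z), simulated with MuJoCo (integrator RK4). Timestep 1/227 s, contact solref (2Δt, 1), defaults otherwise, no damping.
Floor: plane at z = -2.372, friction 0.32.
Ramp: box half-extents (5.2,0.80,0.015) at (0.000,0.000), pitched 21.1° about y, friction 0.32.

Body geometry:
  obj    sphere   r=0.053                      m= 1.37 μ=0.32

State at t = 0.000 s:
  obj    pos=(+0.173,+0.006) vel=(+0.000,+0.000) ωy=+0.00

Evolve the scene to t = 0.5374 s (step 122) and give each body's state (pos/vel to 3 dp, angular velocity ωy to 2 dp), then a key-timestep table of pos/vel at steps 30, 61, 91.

State at t = 0.5374 s:
  obj    pos=(+0.890,-0.270) vel=(+2.666,-1.029) ωy=+53.91

Key-timestep trajectory:
   step    t(s)  obj.x    obj.z    obj.vx   obj.vz 
     30  0.1322   +0.216  -0.011  +0.656  -0.253
     61  0.2687   +0.352  -0.063  +1.333  -0.515
     91  0.4009   +0.572  -0.148  +1.989  -0.767


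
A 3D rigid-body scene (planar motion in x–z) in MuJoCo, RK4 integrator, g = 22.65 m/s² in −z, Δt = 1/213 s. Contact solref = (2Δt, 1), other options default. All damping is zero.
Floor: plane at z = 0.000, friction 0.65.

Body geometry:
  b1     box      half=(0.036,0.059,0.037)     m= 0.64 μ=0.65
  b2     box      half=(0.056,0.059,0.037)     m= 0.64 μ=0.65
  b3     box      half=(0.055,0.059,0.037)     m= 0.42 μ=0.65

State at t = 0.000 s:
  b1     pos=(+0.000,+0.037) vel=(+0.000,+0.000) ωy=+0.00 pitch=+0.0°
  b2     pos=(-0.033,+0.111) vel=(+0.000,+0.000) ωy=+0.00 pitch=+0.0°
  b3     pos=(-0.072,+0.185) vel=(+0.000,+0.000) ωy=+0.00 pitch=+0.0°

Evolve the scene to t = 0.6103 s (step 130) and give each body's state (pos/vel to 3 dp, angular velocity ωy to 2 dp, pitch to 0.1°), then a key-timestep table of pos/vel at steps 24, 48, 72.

State at t = 0.6103 s:
  b1     pos=(+0.000,+0.037) vel=(+0.000,+0.000) ωy=+0.00 pitch=+0.0°
  b2     pos=(-0.084,+0.056) vel=(+0.000,+0.000) ωy=+0.00 pitch=-90.0°
  b3     pos=(-0.287,+0.037) vel=(+0.000,+0.000) ωy=+0.00 pitch=+180.0°

Key-timestep trajectory:
   step    t(s)  b1.x    b1.z    b1.vx   b1.vz   b2.x    b2.z    b2.vx   b2.vz   b3.x    b3.z    b3.vx   b3.vz 
     24  0.1127   +0.000  +0.037  +0.002  +0.000   -0.043  +0.110  -0.218  -0.043   -0.102  +0.170  -0.585  -0.396
     48  0.2254   +0.000  +0.037  +0.000  +0.000   -0.084  +0.053  -0.427  -0.425   -0.192  +0.053  -0.882  +0.174
     72  0.3380   +0.000  +0.037  +0.000  +0.000   -0.084  +0.056  +0.003  +0.003   -0.266  +0.055  -0.738  -0.458


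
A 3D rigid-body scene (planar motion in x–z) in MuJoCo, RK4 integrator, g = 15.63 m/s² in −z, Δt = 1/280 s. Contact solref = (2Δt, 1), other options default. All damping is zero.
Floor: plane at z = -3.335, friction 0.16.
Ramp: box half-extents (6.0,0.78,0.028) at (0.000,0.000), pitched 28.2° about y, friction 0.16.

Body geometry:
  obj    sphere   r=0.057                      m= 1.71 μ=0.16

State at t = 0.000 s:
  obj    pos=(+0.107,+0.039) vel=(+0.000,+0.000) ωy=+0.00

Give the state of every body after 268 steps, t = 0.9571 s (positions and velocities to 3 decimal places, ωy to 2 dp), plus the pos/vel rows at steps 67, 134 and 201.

State at t = 0.9571 s:
  obj    pos=(+2.237,-1.103) vel=(+4.451,-2.386) ωy=+88.57

Key-timestep trajectory:
   step    t(s)  obj.x    obj.z    obj.vx   obj.vz 
     67  0.2393   +0.240  -0.032  +1.113  -0.597
    134  0.4786   +0.640  -0.247  +2.226  -1.193
    201  0.7179   +1.305  -0.603  +3.338  -1.790


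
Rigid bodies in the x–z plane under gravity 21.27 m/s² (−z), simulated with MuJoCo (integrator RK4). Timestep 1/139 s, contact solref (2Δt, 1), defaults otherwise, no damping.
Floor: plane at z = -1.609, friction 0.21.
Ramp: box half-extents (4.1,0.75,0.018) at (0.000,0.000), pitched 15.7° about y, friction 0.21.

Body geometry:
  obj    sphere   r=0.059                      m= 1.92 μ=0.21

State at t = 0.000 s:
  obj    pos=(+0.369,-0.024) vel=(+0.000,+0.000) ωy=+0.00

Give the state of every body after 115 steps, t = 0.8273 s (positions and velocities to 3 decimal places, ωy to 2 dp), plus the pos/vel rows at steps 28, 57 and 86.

State at t = 0.8273 s:
  obj    pos=(+1.724,-0.405) vel=(+3.275,-0.920) ωy=+57.64

Key-timestep trajectory:
   step    t(s)  obj.x    obj.z    obj.vx   obj.vz 
     28  0.2014   +0.449  -0.046  +0.798  -0.224
     57  0.4101   +0.702  -0.117  +1.623  -0.456
     86  0.6187   +1.127  -0.237  +2.449  -0.688


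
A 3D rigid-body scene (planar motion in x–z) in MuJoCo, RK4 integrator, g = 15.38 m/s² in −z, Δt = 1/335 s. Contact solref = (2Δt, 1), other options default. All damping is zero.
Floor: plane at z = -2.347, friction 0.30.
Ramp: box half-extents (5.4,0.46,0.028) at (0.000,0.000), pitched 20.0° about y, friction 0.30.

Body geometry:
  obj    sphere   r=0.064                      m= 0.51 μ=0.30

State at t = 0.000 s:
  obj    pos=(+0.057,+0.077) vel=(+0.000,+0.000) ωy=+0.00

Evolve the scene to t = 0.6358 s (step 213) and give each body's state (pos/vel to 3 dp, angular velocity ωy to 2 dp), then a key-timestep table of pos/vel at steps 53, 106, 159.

State at t = 0.6358 s:
  obj    pos=(+0.771,-0.183) vel=(+2.245,-0.817) ωy=+37.32

Key-timestep trajectory:
   step    t(s)  obj.x    obj.z    obj.vx   obj.vz 
     53  0.1582   +0.101  +0.061  +0.559  -0.203
    106  0.3164   +0.234  +0.013  +1.117  -0.407
    159  0.4746   +0.455  -0.068  +1.676  -0.610


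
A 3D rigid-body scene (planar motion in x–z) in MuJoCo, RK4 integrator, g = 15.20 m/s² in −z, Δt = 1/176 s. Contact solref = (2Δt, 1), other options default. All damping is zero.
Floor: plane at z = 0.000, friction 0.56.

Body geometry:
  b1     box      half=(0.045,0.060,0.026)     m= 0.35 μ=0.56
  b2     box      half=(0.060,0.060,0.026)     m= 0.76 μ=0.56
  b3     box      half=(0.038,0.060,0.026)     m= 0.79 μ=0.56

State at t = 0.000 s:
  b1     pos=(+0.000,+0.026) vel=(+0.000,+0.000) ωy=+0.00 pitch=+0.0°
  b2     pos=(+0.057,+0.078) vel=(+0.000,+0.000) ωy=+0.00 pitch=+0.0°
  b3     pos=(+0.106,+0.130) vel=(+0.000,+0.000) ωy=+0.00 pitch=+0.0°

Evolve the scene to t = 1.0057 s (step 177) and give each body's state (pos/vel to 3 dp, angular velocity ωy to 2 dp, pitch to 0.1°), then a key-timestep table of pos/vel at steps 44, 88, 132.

State at t = 1.0057 s:
  b1     pos=(+0.000,+0.026) vel=(+0.000,+0.000) ωy=+0.00 pitch=+0.0°
  b2     pos=(+0.173,+0.059) vel=(+0.000,+0.000) ωy=+0.01 pitch=+139.6°
  b3     pos=(+0.244,+0.026) vel=(+0.000,+0.000) ωy=+0.00 pitch=+180.0°

Key-timestep trajectory:
   step    t(s)  b1.x    b1.z    b1.vx   b1.vz   b2.x    b2.z    b2.vx   b2.vz   b3.x    b3.z    b3.vx   b3.vz 
     44  0.2500   +0.000  +0.026  +0.000  +0.000   +0.122  +0.060  +0.327  +0.118   +0.220  +0.042  +0.549  -0.254
     88  0.5000   +0.000  +0.026  +0.000  +0.000   +0.174  +0.058  -0.043  +0.020   +0.243  +0.026  +0.004  +0.005
    132  0.7500   +0.000  +0.026  +0.000  +0.000   +0.173  +0.059  +0.000  +0.000   +0.243  +0.026  +0.000  +0.000


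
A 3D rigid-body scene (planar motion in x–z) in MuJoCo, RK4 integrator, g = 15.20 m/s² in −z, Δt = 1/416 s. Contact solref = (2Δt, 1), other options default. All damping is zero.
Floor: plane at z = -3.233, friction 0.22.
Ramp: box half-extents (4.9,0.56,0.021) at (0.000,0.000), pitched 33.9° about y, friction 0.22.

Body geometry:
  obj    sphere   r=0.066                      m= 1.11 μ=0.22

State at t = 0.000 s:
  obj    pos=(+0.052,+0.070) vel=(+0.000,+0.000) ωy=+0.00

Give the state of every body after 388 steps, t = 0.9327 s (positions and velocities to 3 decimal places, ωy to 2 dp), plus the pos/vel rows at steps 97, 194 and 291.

State at t = 0.9327 s:
  obj    pos=(+2.238,-1.399) vel=(+4.688,-3.150) ωy=+85.56

Key-timestep trajectory:
   step    t(s)  obj.x    obj.z    obj.vx   obj.vz 
     97  0.2332   +0.189  -0.022  +1.172  -0.788
    194  0.4663   +0.599  -0.297  +2.344  -1.575
    291  0.6995   +1.282  -0.757  +3.516  -2.363


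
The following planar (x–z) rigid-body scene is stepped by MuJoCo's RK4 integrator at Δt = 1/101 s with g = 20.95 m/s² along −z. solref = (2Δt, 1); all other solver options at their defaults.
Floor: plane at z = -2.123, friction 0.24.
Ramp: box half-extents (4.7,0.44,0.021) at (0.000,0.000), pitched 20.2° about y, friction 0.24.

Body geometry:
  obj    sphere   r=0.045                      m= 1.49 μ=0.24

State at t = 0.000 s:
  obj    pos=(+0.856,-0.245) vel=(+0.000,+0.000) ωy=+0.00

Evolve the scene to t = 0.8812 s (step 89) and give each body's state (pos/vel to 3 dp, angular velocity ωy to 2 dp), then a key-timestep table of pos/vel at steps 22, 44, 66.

State at t = 0.8812 s:
  obj    pos=(+2.739,-0.937) vel=(+4.273,-1.572) ωy=+101.15

Key-timestep trajectory:
   step    t(s)  obj.x    obj.z    obj.vx   obj.vz 
     22  0.2178   +0.971  -0.287  +1.057  -0.389
     44  0.4356   +1.316  -0.414  +2.113  -0.777
     66  0.6535   +1.892  -0.626  +3.169  -1.166


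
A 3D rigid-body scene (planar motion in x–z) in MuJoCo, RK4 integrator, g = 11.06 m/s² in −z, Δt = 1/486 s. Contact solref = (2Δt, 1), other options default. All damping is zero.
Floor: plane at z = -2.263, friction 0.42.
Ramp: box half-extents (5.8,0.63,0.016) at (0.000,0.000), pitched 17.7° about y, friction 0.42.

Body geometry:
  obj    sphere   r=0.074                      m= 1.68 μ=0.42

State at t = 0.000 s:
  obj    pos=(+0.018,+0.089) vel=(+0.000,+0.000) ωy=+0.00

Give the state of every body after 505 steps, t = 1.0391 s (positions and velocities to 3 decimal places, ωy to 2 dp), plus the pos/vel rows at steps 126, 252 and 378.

State at t = 1.0391 s:
  obj    pos=(+1.253,-0.306) vel=(+2.378,-0.759) ωy=+33.72

Key-timestep trajectory:
   step    t(s)  obj.x    obj.z    obj.vx   obj.vz 
    126  0.2593   +0.095  +0.064  +0.593  -0.189
    252  0.5185   +0.326  -0.009  +1.187  -0.379
    378  0.7778   +0.710  -0.132  +1.780  -0.568


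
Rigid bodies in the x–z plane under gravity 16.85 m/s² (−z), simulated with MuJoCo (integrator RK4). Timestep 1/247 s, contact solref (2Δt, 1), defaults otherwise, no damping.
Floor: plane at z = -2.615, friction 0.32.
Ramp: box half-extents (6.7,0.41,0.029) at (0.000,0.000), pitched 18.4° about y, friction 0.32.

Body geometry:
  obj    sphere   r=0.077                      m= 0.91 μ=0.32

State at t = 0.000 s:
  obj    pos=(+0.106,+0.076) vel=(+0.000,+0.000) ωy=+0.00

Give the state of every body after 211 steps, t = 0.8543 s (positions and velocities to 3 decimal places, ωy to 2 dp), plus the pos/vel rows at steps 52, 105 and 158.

State at t = 0.8543 s:
  obj    pos=(+1.422,-0.361) vel=(+3.080,-1.024) ωy=+42.14

Key-timestep trajectory:
   step    t(s)  obj.x    obj.z    obj.vx   obj.vz 
     52  0.2105   +0.186  +0.050  +0.759  -0.252
    105  0.4251   +0.432  -0.032  +1.533  -0.510
    158  0.6397   +0.844  -0.169  +2.306  -0.767


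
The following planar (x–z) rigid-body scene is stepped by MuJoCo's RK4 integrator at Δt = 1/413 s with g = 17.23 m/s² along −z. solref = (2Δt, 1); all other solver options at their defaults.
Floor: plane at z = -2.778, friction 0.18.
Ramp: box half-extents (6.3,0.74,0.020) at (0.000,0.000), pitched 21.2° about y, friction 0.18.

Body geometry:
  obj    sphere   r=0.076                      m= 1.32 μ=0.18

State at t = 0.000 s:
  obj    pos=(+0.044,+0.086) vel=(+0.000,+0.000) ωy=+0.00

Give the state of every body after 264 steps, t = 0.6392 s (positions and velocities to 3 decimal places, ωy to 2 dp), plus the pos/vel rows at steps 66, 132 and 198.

State at t = 0.6392 s:
  obj    pos=(+0.892,-0.243) vel=(+2.653,-1.029) ωy=+37.43

Key-timestep trajectory:
   step    t(s)  obj.x    obj.z    obj.vx   obj.vz 
     66  0.1598   +0.097  +0.065  +0.663  -0.257
    132  0.3196   +0.256  +0.004  +1.326  -0.514
    198  0.4794   +0.521  -0.099  +1.989  -0.772


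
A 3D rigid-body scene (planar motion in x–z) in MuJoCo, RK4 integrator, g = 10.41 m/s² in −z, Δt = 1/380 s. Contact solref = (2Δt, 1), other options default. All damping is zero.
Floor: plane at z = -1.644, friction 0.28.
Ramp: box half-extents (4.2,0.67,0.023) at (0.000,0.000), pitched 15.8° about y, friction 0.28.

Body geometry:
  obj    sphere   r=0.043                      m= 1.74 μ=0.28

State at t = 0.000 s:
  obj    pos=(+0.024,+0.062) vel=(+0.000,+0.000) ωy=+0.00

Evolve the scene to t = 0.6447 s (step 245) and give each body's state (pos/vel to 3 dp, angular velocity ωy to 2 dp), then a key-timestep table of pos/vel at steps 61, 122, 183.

State at t = 0.6447 s:
  obj    pos=(+0.429,-0.053) vel=(+1.256,-0.355) ωy=+30.35

Key-timestep trajectory:
   step    t(s)  obj.x    obj.z    obj.vx   obj.vz 
     61  0.1605   +0.049  +0.055  +0.313  -0.089
    122  0.3211   +0.124  +0.033  +0.625  -0.177
    183  0.4816   +0.250  -0.002  +0.938  -0.265


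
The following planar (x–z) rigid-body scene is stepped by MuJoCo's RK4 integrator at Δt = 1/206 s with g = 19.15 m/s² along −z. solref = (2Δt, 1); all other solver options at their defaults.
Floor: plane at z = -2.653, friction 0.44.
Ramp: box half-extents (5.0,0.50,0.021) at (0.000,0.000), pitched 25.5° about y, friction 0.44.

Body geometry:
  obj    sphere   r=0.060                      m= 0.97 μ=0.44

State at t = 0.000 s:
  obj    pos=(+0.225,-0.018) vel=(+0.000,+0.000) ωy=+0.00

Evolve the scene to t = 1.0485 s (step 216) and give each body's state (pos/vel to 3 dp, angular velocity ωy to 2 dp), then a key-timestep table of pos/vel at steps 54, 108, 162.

State at t = 1.0485 s:
  obj    pos=(+3.147,-1.411) vel=(+5.573,-2.658) ωy=+102.90

Key-timestep trajectory:
   step    t(s)  obj.x    obj.z    obj.vx   obj.vz 
     54  0.2621   +0.408  -0.105  +1.393  -0.665
    108  0.5243   +0.956  -0.366  +2.787  -1.329
    162  0.7864   +1.869  -0.802  +4.180  -1.994


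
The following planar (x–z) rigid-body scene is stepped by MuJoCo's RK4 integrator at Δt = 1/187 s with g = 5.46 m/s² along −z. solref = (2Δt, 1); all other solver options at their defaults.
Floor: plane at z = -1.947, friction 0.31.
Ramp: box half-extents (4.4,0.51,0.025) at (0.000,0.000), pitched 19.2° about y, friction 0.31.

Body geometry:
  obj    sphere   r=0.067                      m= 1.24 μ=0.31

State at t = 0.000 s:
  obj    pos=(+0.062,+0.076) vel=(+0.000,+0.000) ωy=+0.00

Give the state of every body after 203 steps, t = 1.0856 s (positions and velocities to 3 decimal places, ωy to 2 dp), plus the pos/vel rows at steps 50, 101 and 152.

State at t = 1.0856 s:
  obj    pos=(+0.776,-0.173) vel=(+1.315,-0.458) ωy=+20.78

Key-timestep trajectory:
   step    t(s)  obj.x    obj.z    obj.vx   obj.vz 
     50  0.2674   +0.105  +0.061  +0.324  -0.113
    101  0.5401   +0.239  +0.014  +0.654  -0.228
    152  0.8128   +0.462  -0.064  +0.985  -0.343


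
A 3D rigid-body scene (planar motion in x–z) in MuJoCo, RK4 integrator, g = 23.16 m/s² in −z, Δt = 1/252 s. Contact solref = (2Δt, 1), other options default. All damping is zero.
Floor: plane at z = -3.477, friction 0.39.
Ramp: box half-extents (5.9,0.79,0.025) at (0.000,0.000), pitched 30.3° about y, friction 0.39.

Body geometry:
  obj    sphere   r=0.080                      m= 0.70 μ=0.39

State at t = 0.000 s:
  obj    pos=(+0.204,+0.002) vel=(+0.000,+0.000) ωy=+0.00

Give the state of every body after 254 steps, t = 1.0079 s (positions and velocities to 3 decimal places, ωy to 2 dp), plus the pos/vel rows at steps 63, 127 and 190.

State at t = 1.0079 s:
  obj    pos=(+3.865,-2.137) vel=(+7.263,-4.244) ωy=+105.15

Key-timestep trajectory:
   step    t(s)  obj.x    obj.z    obj.vx   obj.vz 
     63  0.2500   +0.429  -0.129  +1.802  -1.053
    127  0.5040   +1.119  -0.533  +3.632  -2.122
    190  0.7540   +2.253  -1.195  +5.433  -3.175


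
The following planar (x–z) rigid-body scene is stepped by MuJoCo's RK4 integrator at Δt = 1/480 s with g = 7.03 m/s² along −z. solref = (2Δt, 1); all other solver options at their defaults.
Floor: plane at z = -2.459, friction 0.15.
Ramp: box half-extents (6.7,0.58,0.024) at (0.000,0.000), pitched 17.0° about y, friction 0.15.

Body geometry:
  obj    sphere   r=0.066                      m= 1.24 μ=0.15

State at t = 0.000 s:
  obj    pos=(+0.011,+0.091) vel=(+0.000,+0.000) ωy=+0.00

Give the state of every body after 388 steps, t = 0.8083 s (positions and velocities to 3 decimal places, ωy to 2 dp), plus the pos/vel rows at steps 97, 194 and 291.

State at t = 0.8083 s:
  obj    pos=(+0.470,-0.049) vel=(+1.135,-0.347) ωy=+17.98

Key-timestep trajectory:
   step    t(s)  obj.x    obj.z    obj.vx   obj.vz 
     97  0.2021   +0.040  +0.082  +0.284  -0.087
    194  0.4042   +0.126  +0.056  +0.567  -0.173
    291  0.6062   +0.269  +0.012  +0.851  -0.260


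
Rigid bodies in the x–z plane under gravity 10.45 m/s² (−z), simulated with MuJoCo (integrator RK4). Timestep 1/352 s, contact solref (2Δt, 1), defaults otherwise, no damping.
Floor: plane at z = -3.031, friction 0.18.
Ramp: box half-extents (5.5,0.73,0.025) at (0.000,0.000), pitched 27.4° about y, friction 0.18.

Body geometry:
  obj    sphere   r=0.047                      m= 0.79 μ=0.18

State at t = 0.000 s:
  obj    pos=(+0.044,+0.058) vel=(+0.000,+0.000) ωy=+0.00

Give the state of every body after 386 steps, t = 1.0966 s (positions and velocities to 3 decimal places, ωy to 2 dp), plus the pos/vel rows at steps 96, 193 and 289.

State at t = 1.0966 s:
  obj    pos=(+1.878,-0.892) vel=(+3.344,-1.734) ωy=+80.13

Key-timestep trajectory:
   step    t(s)  obj.x    obj.z    obj.vx   obj.vz 
     96  0.2727   +0.158  -0.001  +0.832  -0.431
    193  0.5483   +0.503  -0.179  +1.672  -0.867
    289  0.8210   +1.072  -0.475  +2.504  -1.298
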